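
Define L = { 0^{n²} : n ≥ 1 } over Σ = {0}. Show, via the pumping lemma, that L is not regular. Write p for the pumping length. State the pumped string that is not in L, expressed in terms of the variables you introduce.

0^{p²+k}

Suppose for contradiction that L is regular, and let p be the pumping length.
Take w = 0^{p²} ∈ L with |w| = p² ≥ p.
Write w = xyz as guaranteed by the lemma, with |xy| ≤ p and |y| ≥ 1.
Then y = 0^k for some k with 1 ≤ k ≤ p.
Pump with i = 2: xy^2z = 0^{p²+k}. Since 1 ≤ k ≤ p, p² < p²+k ≤ p²+p < (p+1)², so p²+k lies strictly between consecutive squares and is not a perfect square. So xy^2z ∉ L.
This contradicts the pumping lemma, so L is not regular.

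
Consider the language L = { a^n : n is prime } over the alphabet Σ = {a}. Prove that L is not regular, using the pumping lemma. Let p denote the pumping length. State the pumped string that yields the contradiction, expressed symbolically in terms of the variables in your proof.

Assume L is regular. Let p be the pumping length given by the pumping lemma.
Let q be a prime with q ≥ p+2 (infinitely many primes exist), and take w = a^q ∈ L with |w| = q ≥ p.
Write w = xyz as guaranteed by the lemma, with |xy| ≤ p and |y| ≥ 1.
Then y = a^k for some k with 1 ≤ k ≤ p.
Since 1 ≤ k ≤ p, |xz| = q-k. Pump with i = q+1: |xy^{q+1}z| = (q-k)+(q+1)k = q+qk = q(1+k), which is composite (both factors ≥ 2). So xy^{q+1}z = a^{q(1+k)} ∉ L.
Contradiction. Therefore L is not regular.

a^{q(1+k)}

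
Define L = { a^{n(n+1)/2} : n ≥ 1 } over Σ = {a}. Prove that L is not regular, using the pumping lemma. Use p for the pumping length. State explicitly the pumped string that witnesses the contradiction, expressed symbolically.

Toward a contradiction, assume L is regular with pumping length p.
Take w = a^{p(p+1)/2} ∈ L with |w| = p(p+1)/2 ≥ p.
By the pumping lemma, w = xyz with |xy| ≤ p and |y| > 0.
Then y = a^k for some k with 1 ≤ k ≤ p.
Pump with i = 2: xy^2z = a^{p(p+1)/2+k}. Since 1 ≤ k ≤ p, p(p+1)/2 < p(p+1)/2+k ≤ p(p+1)/2+p < (p+1)(p+2)/2, so p(p+1)/2+k is strictly between consecutive triangular numbers. So xy^2z ∉ L.
This contradicts the pumping lemma, so L is not regular.

a^{p(p+1)/2+k}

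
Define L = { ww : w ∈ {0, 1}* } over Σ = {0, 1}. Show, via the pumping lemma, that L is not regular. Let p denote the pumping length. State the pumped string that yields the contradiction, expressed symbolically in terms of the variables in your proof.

Assume L is regular; let p be its pumping constant.
Take w = 0^p 1^p 0^p 1^p = uu where u = 0^p1^p; then w ∈ L and |w| = 4p ≥ p.
Write w = xyz as guaranteed by the lemma, with |xy| ≤ p and |y| ≥ 1.
Since the first p symbols of w are all 0's and |xy| ≤ p, y lies entirely in the leading 0-block: y = 0^k for some k with 1 ≤ k ≤ p.
Pump with i = 2: xy^2z = 0^{p+k} 1^p 0^p 1^p, of length 4p+k. Suppose this equals vv. The string starts with 0 and ends with 1, so v does too; thus the boundary between the two copies of v is a 1→0 transition. There is exactly one such transition, at position 2p+k, so |v| = 2p+k and |vv| = 4p+2k ≠ 4p+k since k ≥ 1. So xy^2z ∉ L.
This is a contradiction; hence L is not regular.

0^{p+k} 1^p 0^p 1^p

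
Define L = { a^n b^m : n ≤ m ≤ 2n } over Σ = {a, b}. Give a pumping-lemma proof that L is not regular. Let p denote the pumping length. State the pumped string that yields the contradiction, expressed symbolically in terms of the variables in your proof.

Toward a contradiction, assume L is regular with pumping length p.
Take w = a^p b^p ∈ L (since p ≤ p ≤ 2p), with |w| = 2p ≥ p.
By the pumping lemma, w = xyz with |xy| ≤ p and y is nonempty.
The first p characters of w are a's, so xy (and hence y) consists only of a's. Write y = a^k, 1 ≤ k ≤ p.
Pump with i = 2: xy^2z = a^{p+k} b^p. Now n = p+k > p = m, so the condition n ≤ m fails. Thus xy^2z ∉ L.
Contradiction. Therefore L is not regular.

a^{p+k} b^p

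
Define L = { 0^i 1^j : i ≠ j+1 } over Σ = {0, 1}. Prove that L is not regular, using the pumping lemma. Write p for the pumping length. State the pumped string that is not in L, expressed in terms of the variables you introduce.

Assume L is regular. Let p be the pumping length given by the pumping lemma.
Choose w = 0^p 1^{p+p!-1}. Since p ≠ (p+p!-1)+1 = p+p!, w ∈ L; and |w| ≥ p.
By the pumping lemma, w = xyz with |xy| ≤ p and |y| > 0.
Since the first p symbols of w are all 0's and |xy| ≤ p, y lies entirely in the leading 0-block: y = 0^k for some k with 1 ≤ k ≤ p.
Since 1 ≤ k ≤ p, k divides p!; set t = 1 + p!/k. Then xy^t z has p + (p!/k)·k = p + p! copies of 0. Now the 0-count is p+p! and (1-count)+1 = (p+p!-1)+1 = p+p!, so i ≠ j+1 fails. So xy^t z = 0^{p+p!} 1^{p+p!-1} ∉ L.
This contradicts the pumping lemma, so L is not regular.

0^{p+p!} 1^{p+p!-1}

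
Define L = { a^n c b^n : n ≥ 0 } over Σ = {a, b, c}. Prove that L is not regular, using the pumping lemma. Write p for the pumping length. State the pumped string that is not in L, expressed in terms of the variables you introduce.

a^{p+k} c b^p

Assume L is regular; let p be its pumping constant.
Take w = a^p c b^p ∈ L with |w| = 2p+1 ≥ p.
By the pumping lemma, w = xyz with |xy| ≤ p and |y| > 0.
Since the first p symbols of w are all a's and |xy| ≤ p, y lies entirely in the leading a-block: y = a^k for some k with 1 ≤ k ≤ p.
Pump with i = 2: xy^2z = a^{p+k} c b^p, which would require p+k = p. But k ≥ 1, so xy^2z ∉ L.
This contradicts the pumping lemma, so L is not regular.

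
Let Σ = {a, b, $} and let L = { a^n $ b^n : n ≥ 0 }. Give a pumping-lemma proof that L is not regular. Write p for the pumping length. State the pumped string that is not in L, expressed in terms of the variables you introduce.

Suppose for contradiction that L is regular, and let p be the pumping length.
Take w = a^p $ b^p ∈ L with |w| = 2p+1 ≥ p.
Write w = xyz as guaranteed by the lemma, with |xy| ≤ p and y is nonempty.
Since the first p symbols of w are all a's and |xy| ≤ p, y lies entirely in the leading a-block: y = a^k for some k with 1 ≤ k ≤ p.
Pump with i = 2: xy^2z = a^{p+k} $ b^p, which would require p+k = p. But k ≥ 1, so xy^2z ∉ L.
Contradiction. Therefore L is not regular.

a^{p+k} $ b^p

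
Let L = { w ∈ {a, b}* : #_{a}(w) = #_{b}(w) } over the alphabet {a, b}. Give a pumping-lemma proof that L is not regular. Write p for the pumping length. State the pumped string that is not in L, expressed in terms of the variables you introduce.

Assume L is regular. Let p be the pumping length given by the pumping lemma.
Choose w = a^p b^p ∈ L with |w| = 2p ≥ p.
The pumping lemma gives a decomposition w = xyz where |xy| ≤ p and |y| > 0.
Because |xy| ≤ p and w begins with p copies of a, we have y = a^k with 1 ≤ k ≤ p.
Pump with i = 2: xy^2z = a^{p+k} b^p has p+k occurrences of a but only p of b. Since k ≥ 1 the counts differ, so xy^2z ∉ L.
Contradiction. Therefore L is not regular.

a^{p+k} b^p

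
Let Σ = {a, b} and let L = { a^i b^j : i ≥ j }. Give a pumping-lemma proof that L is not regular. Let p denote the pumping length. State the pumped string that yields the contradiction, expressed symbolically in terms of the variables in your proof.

Suppose for contradiction that L is regular, and let p be the pumping length.
Choose w = a^p b^p ∈ L, with |w| = 2p ≥ p.
The pumping lemma gives a decomposition w = xyz where |xy| ≤ p and y is nonempty.
The first p characters of w are a's, so xy (and hence y) consists only of a's. Write y = a^k, 1 ≤ k ≤ p.
Consider xy^0z = xz = a^{p-k} b^p. Since k ≥ 1, the a-count p-k is less than p, so i ≥ j fails; thus xz ∉ L.
This contradicts the pumping lemma, so L is not regular.

a^{p-k} b^p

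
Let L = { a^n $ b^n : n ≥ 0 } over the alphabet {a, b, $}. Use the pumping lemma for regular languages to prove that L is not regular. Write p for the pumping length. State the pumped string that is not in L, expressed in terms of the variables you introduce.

a^{p+k} $ b^p

Assume L is regular. Let p be the pumping length given by the pumping lemma.
Take w = a^p $ b^p ∈ L with |w| = 2p+1 ≥ p.
Write w = xyz as guaranteed by the lemma, with |xy| ≤ p and y is nonempty.
The first p characters of w are a's, so xy (and hence y) consists only of a's. Write y = a^k, 1 ≤ k ≤ p.
Pump with i = 2: xy^2z = a^{p+k} $ b^p, which would require p+k = p. But k ≥ 1, so xy^2z ∉ L.
This is a contradiction; hence L is not regular.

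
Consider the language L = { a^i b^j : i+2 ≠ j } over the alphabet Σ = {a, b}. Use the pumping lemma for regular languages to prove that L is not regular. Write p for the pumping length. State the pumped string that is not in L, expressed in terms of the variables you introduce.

Suppose for contradiction that L is regular, and let p be the pumping length.
Choose w = a^p b^{p+p!+2}. Since p ≠ (p+p!+2)-2 = p+p!, w ∈ L; and |w| ≥ p.
By the pumping lemma, w = xyz with |xy| ≤ p and y is nonempty.
The first p characters of w are a's, so xy (and hence y) consists only of a's. Write y = a^k, 1 ≤ k ≤ p.
Since 1 ≤ k ≤ p, k divides p!; set t = 1 + p!/k. Then xy^t z has p + (p!/k)·k = p + p! copies of a. Now the a-count is p+p! and (b-count)-2 = (p+p!+2)-2 = p+p!, so i+2 ≠ j fails. So xy^t z = a^{p+p!} b^{p+p!+2} ∉ L.
This contradicts the pumping lemma, so L is not regular.

a^{p+p!} b^{p+p!+2}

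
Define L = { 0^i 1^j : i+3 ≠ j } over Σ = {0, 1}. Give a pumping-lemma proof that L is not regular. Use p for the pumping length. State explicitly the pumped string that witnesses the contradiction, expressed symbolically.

0^{p+p!} 1^{p+p!+3}

Toward a contradiction, assume L is regular with pumping length p.
Choose w = 0^p 1^{p+p!+3}. Since p ≠ (p+p!+3)-3 = p+p!, w ∈ L; and |w| ≥ p.
By the pumping lemma, w = xyz with |xy| ≤ p and y is nonempty.
The first p characters of w are 0's, so xy (and hence y) consists only of 0's. Write y = 0^k, 1 ≤ k ≤ p.
Since 1 ≤ k ≤ p, k divides p!; set t = 1 + p!/k. Then xy^t z has p + (p!/k)·k = p + p! copies of 0. Now the 0-count is p+p! and (1-count)-3 = (p+p!+3)-3 = p+p!, so i+3 ≠ j fails. So xy^t z = 0^{p+p!} 1^{p+p!+3} ∉ L.
Contradiction. Therefore L is not regular.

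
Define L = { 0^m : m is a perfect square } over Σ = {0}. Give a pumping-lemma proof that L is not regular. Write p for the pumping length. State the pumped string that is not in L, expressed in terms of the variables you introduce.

0^{p²+k}

Assume L is regular. Let p be the pumping length given by the pumping lemma.
Take w = 0^{p²} ∈ L with |w| = p² ≥ p.
Write w = xyz as guaranteed by the lemma, with |xy| ≤ p and |y| > 0.
Then y = 0^k for some k with 1 ≤ k ≤ p.
Pump with i = 2: xy^2z = 0^{p²+k}. Since 1 ≤ k ≤ p, p² < p²+k ≤ p²+p < (p+1)², so p²+k lies strictly between consecutive squares and is not a perfect square. So xy^2z ∉ L.
This is a contradiction; hence L is not regular.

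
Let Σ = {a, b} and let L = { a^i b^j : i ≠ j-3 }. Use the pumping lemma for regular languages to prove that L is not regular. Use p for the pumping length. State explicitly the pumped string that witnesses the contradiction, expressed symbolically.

a^{p+p!} b^{p+p!+3}

Assume L is regular. Let p be the pumping length given by the pumping lemma.
Choose w = a^p b^{p+p!+3}. Since p ≠ (p+p!+3)-3 = p+p!, w ∈ L; and |w| ≥ p.
By the pumping lemma, w = xyz with |xy| ≤ p and |y| > 0.
The first p characters of w are a's, so xy (and hence y) consists only of a's. Write y = a^k, 1 ≤ k ≤ p.
Since 1 ≤ k ≤ p, k divides p!; set t = 1 + p!/k. Then xy^t z has p + (p!/k)·k = p + p! copies of a. Now the a-count is p+p! and (b-count)-3 = (p+p!+3)-3 = p+p!, so i ≠ j-3 fails. So xy^t z = a^{p+p!} b^{p+p!+3} ∉ L.
Contradiction. Therefore L is not regular.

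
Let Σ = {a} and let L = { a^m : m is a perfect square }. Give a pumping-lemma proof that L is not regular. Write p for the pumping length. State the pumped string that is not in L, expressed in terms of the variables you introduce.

a^{p²+k}

Toward a contradiction, assume L is regular with pumping length p.
Take w = a^{p²} ∈ L with |w| = p² ≥ p.
Write w = xyz as guaranteed by the lemma, with |xy| ≤ p and y is nonempty.
Then y = a^k for some k with 1 ≤ k ≤ p.
Pump with i = 2: xy^2z = a^{p²+k}. Since 1 ≤ k ≤ p, p² < p²+k ≤ p²+p < (p+1)², so p²+k lies strictly between consecutive squares and is not a perfect square. So xy^2z ∉ L.
This is a contradiction; hence L is not regular.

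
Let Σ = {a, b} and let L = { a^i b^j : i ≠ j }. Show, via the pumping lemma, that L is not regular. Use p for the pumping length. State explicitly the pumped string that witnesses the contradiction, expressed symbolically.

a^{p+p!} b^{p+p!}

Toward a contradiction, assume L is regular with pumping length p.
Choose w = a^p b^{p+p!}. Since p ≠ p+p!, w ∈ L; and |w| ≥ p.
By the pumping lemma, w = xyz with |xy| ≤ p and y is nonempty.
Because |xy| ≤ p and w begins with p copies of a, we have y = a^k with 1 ≤ k ≤ p.
Since 1 ≤ k ≤ p, k divides p!; set t = 1 + p!/k. Then xy^t z has p + (p!/k)·k = p + p! copies of a. Now the a-count equals the b-count, so i ≠ j fails. So xy^t z = a^{p+p!} b^{p+p!} ∉ L.
This contradicts the pumping lemma, so L is not regular.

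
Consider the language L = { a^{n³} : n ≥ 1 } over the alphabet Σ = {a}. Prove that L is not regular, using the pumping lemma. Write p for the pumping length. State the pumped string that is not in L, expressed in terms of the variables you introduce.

a^{p³+k}

Toward a contradiction, assume L is regular with pumping length p.
Take w = a^{p³} ∈ L with |w| = p³ ≥ p.
By the pumping lemma, w = xyz with |xy| ≤ p and y is nonempty.
Then y = a^k for some k with 1 ≤ k ≤ p.
Pump with i = 2: xy^2z = a^{p³+k}. Since 1 ≤ k ≤ p, p³ < p³+k ≤ p³+p < p³+3p²+3p+1 = (p+1)³, so p³+k is not a perfect cube. So xy^2z ∉ L.
This contradicts the pumping lemma, so L is not regular.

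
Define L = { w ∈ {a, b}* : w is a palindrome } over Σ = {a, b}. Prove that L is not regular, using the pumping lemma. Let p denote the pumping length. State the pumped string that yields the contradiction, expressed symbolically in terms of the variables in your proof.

a^{p+k} b a^p

Assume L is regular; let p be its pumping constant.
Take w = a^p b a^p, a palindrome of length 2p+1 ≥ p.
Write w = xyz as guaranteed by the lemma, with |xy| ≤ p and |y| > 0.
The first p characters of w are a's, so xy (and hence y) consists only of a's. Write y = a^k, 1 ≤ k ≤ p.
Pump with i = 2: xy^2z = a^{p+k} b a^p. Its reverse is a^p b a^{p+k}, which differs from xy^2z since k ≥ 1. So xy^2z is not a palindrome and xy^2z ∉ L.
This is a contradiction; hence L is not regular.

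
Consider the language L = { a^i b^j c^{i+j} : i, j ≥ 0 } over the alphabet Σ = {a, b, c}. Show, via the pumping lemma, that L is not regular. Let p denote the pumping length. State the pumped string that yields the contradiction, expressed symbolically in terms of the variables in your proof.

Assume L is regular. Let p be the pumping length given by the pumping lemma.
Take w = a^p b^p c^{2p} ∈ L (with i=j=p, i+j=2p), |w| = 4p ≥ p.
The pumping lemma gives a decomposition w = xyz where |xy| ≤ p and |y| > 0.
Since the first p symbols of w are all a's and |xy| ≤ p, y lies entirely in the leading a-block: y = a^k for some k with 1 ≤ k ≤ p.
Consider xy^2z = a^{p+k} b^p c^{2p}. Now the a- and b-counts sum to 2p+k, but the c-count is 2p ≠ 2p+k. So xy^2z ∉ L.
This is a contradiction; hence L is not regular.

a^{p+k} b^p c^{2p}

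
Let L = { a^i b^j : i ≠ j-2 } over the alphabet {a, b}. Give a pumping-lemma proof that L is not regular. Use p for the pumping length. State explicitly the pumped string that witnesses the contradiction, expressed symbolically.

a^{p+p!} b^{p+p!+2}

Assume L is regular; let p be its pumping constant.
Choose w = a^p b^{p+p!+2}. Since p ≠ (p+p!+2)-2 = p+p!, w ∈ L; and |w| ≥ p.
The pumping lemma gives a decomposition w = xyz where |xy| ≤ p and |y| ≥ 1.
Because |xy| ≤ p and w begins with p copies of a, we have y = a^k with 1 ≤ k ≤ p.
Since 1 ≤ k ≤ p, k divides p!; set t = 1 + p!/k. Then xy^t z has p + (p!/k)·k = p + p! copies of a. Now the a-count is p+p! and (b-count)-2 = (p+p!+2)-2 = p+p!, so i ≠ j-2 fails. So xy^t z = a^{p+p!} b^{p+p!+2} ∉ L.
This is a contradiction; hence L is not regular.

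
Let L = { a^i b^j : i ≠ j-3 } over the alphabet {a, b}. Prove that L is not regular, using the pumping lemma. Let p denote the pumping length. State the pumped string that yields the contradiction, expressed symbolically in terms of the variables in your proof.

Assume L is regular; let p be its pumping constant.
Choose w = a^p b^{p+p!+3}. Since p ≠ (p+p!+3)-3 = p+p!, w ∈ L; and |w| ≥ p.
The pumping lemma gives a decomposition w = xyz where |xy| ≤ p and |y| ≥ 1.
Since the first p symbols of w are all a's and |xy| ≤ p, y lies entirely in the leading a-block: y = a^k for some k with 1 ≤ k ≤ p.
Since 1 ≤ k ≤ p, k divides p!; set t = 1 + p!/k. Then xy^t z has p + (p!/k)·k = p + p! copies of a. Now the a-count is p+p! and (b-count)-3 = (p+p!+3)-3 = p+p!, so i ≠ j-3 fails. So xy^t z = a^{p+p!} b^{p+p!+3} ∉ L.
This is a contradiction; hence L is not regular.

a^{p+p!} b^{p+p!+3}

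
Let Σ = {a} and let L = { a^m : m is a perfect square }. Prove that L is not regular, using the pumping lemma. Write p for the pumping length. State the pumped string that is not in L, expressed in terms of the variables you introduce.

Toward a contradiction, assume L is regular with pumping length p.
Take w = a^{p²} ∈ L with |w| = p² ≥ p.
The pumping lemma gives a decomposition w = xyz where |xy| ≤ p and y is nonempty.
Then y = a^k for some k with 1 ≤ k ≤ p.
Pump with i = 2: xy^2z = a^{p²+k}. Since 1 ≤ k ≤ p, p² < p²+k ≤ p²+p < (p+1)², so p²+k lies strictly between consecutive squares and is not a perfect square. So xy^2z ∉ L.
This is a contradiction; hence L is not regular.

a^{p²+k}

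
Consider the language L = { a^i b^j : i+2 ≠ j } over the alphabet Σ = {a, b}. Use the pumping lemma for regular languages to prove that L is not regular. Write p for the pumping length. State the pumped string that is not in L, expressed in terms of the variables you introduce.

a^{p+p!} b^{p+p!+2}

Toward a contradiction, assume L is regular with pumping length p.
Choose w = a^p b^{p+p!+2}. Since p ≠ (p+p!+2)-2 = p+p!, w ∈ L; and |w| ≥ p.
By the pumping lemma, w = xyz with |xy| ≤ p and |y| > 0.
Since the first p symbols of w are all a's and |xy| ≤ p, y lies entirely in the leading a-block: y = a^k for some k with 1 ≤ k ≤ p.
Since 1 ≤ k ≤ p, k divides p!; set t = 1 + p!/k. Then xy^t z has p + (p!/k)·k = p + p! copies of a. Now the a-count is p+p! and (b-count)-2 = (p+p!+2)-2 = p+p!, so i+2 ≠ j fails. So xy^t z = a^{p+p!} b^{p+p!+2} ∉ L.
Contradiction. Therefore L is not regular.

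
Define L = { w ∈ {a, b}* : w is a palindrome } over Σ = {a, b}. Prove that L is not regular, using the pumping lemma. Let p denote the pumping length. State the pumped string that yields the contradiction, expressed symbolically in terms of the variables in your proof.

a^{p+k} b a^p

Assume L is regular. Let p be the pumping length given by the pumping lemma.
Take w = a^p b a^p, a palindrome of length 2p+1 ≥ p.
Write w = xyz as guaranteed by the lemma, with |xy| ≤ p and y is nonempty.
The first p characters of w are a's, so xy (and hence y) consists only of a's. Write y = a^k, 1 ≤ k ≤ p.
Pump with i = 2: xy^2z = a^{p+k} b a^p. Its reverse is a^p b a^{p+k}, which differs from xy^2z since k ≥ 1. So xy^2z is not a palindrome and xy^2z ∉ L.
Contradiction. Therefore L is not regular.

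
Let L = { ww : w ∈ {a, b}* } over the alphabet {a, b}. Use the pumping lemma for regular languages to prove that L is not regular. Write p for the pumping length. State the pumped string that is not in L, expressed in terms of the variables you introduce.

a^{p+k} b^p a^p b^p

Toward a contradiction, assume L is regular with pumping length p.
Take w = a^p b^p a^p b^p = uu where u = a^pb^p; then w ∈ L and |w| = 4p ≥ p.
By the pumping lemma, w = xyz with |xy| ≤ p and |y| ≥ 1.
The first p characters of w are a's, so xy (and hence y) consists only of a's. Write y = a^k, 1 ≤ k ≤ p.
Pump with i = 2: xy^2z = a^{p+k} b^p a^p b^p, of length 4p+k. Suppose this equals vv. The string starts with a and ends with b, so v does too; thus the boundary between the two copies of v is a b→a transition. There is exactly one such transition, at position 2p+k, so |v| = 2p+k and |vv| = 4p+2k ≠ 4p+k since k ≥ 1. So xy^2z ∉ L.
This is a contradiction; hence L is not regular.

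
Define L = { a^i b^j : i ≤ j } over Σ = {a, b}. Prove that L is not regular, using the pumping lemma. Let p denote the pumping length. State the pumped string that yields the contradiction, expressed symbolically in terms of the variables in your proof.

a^{p+k} b^p

Assume L is regular. Let p be the pumping length given by the pumping lemma.
Choose w = a^p b^p ∈ L, with |w| = 2p ≥ p.
Write w = xyz as guaranteed by the lemma, with |xy| ≤ p and |y| ≥ 1.
Since the first p symbols of w are all a's and |xy| ≤ p, y lies entirely in the leading a-block: y = a^k for some k with 1 ≤ k ≤ p.
Consider xy^2z = a^{p+k} b^p. Since k ≥ 1, the a-count p+k exceeds the b-count p, so i ≤ j fails; thus xy^2z ∉ L.
Contradiction. Therefore L is not regular.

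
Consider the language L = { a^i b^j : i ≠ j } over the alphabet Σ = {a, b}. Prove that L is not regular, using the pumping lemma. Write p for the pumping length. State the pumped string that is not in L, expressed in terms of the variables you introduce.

Assume L is regular. Let p be the pumping length given by the pumping lemma.
Choose w = a^p b^{p+p!}. Since p ≠ p+p!, w ∈ L; and |w| ≥ p.
Write w = xyz as guaranteed by the lemma, with |xy| ≤ p and |y| ≥ 1.
Because |xy| ≤ p and w begins with p copies of a, we have y = a^k with 1 ≤ k ≤ p.
Since 1 ≤ k ≤ p, k divides p!; set t = 1 + p!/k. Then xy^t z has p + (p!/k)·k = p + p! copies of a. Now the a-count equals the b-count, so i ≠ j fails. So xy^t z = a^{p+p!} b^{p+p!} ∉ L.
Contradiction. Therefore L is not regular.

a^{p+p!} b^{p+p!}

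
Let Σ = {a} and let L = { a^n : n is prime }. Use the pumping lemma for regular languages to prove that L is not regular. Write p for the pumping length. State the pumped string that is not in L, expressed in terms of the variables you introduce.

a^{q(1+k)}

Toward a contradiction, assume L is regular with pumping length p.
Let q be a prime with q ≥ p+2 (infinitely many primes exist), and take w = a^q ∈ L with |w| = q ≥ p.
The pumping lemma gives a decomposition w = xyz where |xy| ≤ p and |y| > 0.
Then y = a^k for some k with 1 ≤ k ≤ p.
Since 1 ≤ k ≤ p, |xz| = q-k. Pump with i = q+1: |xy^{q+1}z| = (q-k)+(q+1)k = q+qk = q(1+k), which is composite (both factors ≥ 2). So xy^{q+1}z = a^{q(1+k)} ∉ L.
This is a contradiction; hence L is not regular.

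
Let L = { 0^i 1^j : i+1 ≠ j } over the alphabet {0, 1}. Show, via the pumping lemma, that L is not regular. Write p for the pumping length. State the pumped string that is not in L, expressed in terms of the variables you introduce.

Suppose for contradiction that L is regular, and let p be the pumping length.
Choose w = 0^p 1^{p+p!+1}. Since p ≠ (p+p!+1)-1 = p+p!, w ∈ L; and |w| ≥ p.
The pumping lemma gives a decomposition w = xyz where |xy| ≤ p and |y| ≥ 1.
Since the first p symbols of w are all 0's and |xy| ≤ p, y lies entirely in the leading 0-block: y = 0^k for some k with 1 ≤ k ≤ p.
Since 1 ≤ k ≤ p, k divides p!; set t = 1 + p!/k. Then xy^t z has p + (p!/k)·k = p + p! copies of 0. Now the 0-count is p+p! and (1-count)-1 = (p+p!+1)-1 = p+p!, so i+1 ≠ j fails. So xy^t z = 0^{p+p!} 1^{p+p!+1} ∉ L.
This contradicts the pumping lemma, so L is not regular.

0^{p+p!} 1^{p+p!+1}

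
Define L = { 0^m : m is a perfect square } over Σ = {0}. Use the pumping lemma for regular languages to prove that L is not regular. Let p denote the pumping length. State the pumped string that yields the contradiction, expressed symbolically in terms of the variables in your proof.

0^{p²+k}

Toward a contradiction, assume L is regular with pumping length p.
Take w = 0^{p²} ∈ L with |w| = p² ≥ p.
The pumping lemma gives a decomposition w = xyz where |xy| ≤ p and |y| ≥ 1.
Then y = 0^k for some k with 1 ≤ k ≤ p.
Pump with i = 2: xy^2z = 0^{p²+k}. Since 1 ≤ k ≤ p, p² < p²+k ≤ p²+p < (p+1)², so p²+k lies strictly between consecutive squares and is not a perfect square. So xy^2z ∉ L.
This contradicts the pumping lemma, so L is not regular.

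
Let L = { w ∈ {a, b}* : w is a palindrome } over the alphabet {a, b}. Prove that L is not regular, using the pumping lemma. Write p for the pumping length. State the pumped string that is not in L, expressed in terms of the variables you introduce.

a^{p+k} b a^p

Toward a contradiction, assume L is regular with pumping length p.
Take w = a^p b a^p, a palindrome of length 2p+1 ≥ p.
Write w = xyz as guaranteed by the lemma, with |xy| ≤ p and |y| ≥ 1.
Since the first p symbols of w are all a's and |xy| ≤ p, y lies entirely in the leading a-block: y = a^k for some k with 1 ≤ k ≤ p.
Pump with i = 2: xy^2z = a^{p+k} b a^p. Its reverse is a^p b a^{p+k}, which differs from xy^2z since k ≥ 1. So xy^2z is not a palindrome and xy^2z ∉ L.
Contradiction. Therefore L is not regular.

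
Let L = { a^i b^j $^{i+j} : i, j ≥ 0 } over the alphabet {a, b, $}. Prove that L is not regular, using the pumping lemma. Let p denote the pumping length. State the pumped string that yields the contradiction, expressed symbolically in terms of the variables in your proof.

a^{p+k} b^p $^{2p}

Assume L is regular; let p be its pumping constant.
Take w = a^p b^p $^{2p} ∈ L (with i=j=p, i+j=2p), |w| = 4p ≥ p.
The pumping lemma gives a decomposition w = xyz where |xy| ≤ p and |y| ≥ 1.
Because |xy| ≤ p and w begins with p copies of a, we have y = a^k with 1 ≤ k ≤ p.
Consider xy^2z = a^{p+k} b^p $^{2p}. Now the a- and b-counts sum to 2p+k, but the $-count is 2p ≠ 2p+k. So xy^2z ∉ L.
This contradicts the pumping lemma, so L is not regular.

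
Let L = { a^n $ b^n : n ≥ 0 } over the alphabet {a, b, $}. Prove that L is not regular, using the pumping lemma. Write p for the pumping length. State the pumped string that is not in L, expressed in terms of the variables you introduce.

Assume L is regular. Let p be the pumping length given by the pumping lemma.
Take w = a^p $ b^p ∈ L with |w| = 2p+1 ≥ p.
By the pumping lemma, w = xyz with |xy| ≤ p and |y| > 0.
The first p characters of w are a's, so xy (and hence y) consists only of a's. Write y = a^k, 1 ≤ k ≤ p.
Pump with i = 2: xy^2z = a^{p+k} $ b^p, which would require p+k = p. But k ≥ 1, so xy^2z ∉ L.
This is a contradiction; hence L is not regular.

a^{p+k} $ b^p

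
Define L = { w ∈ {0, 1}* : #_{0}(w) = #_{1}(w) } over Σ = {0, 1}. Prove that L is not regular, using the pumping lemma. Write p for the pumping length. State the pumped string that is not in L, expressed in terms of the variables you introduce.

0^{p+k} 1^p

Toward a contradiction, assume L is regular with pumping length p.
Choose w = 0^p 1^p ∈ L with |w| = 2p ≥ p.
Write w = xyz as guaranteed by the lemma, with |xy| ≤ p and y is nonempty.
Because |xy| ≤ p and w begins with p copies of 0, we have y = 0^k with 1 ≤ k ≤ p.
Pump with i = 2: xy^2z = 0^{p+k} 1^p has p+k occurrences of 0 but only p of 1. Since k ≥ 1 the counts differ, so xy^2z ∉ L.
This contradicts the pumping lemma, so L is not regular.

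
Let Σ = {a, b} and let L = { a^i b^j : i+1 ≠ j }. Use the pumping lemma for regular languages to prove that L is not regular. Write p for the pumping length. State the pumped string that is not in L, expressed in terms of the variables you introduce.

Suppose for contradiction that L is regular, and let p be the pumping length.
Choose w = a^p b^{p+p!+1}. Since p ≠ (p+p!+1)-1 = p+p!, w ∈ L; and |w| ≥ p.
Write w = xyz as guaranteed by the lemma, with |xy| ≤ p and |y| > 0.
Because |xy| ≤ p and w begins with p copies of a, we have y = a^k with 1 ≤ k ≤ p.
Since 1 ≤ k ≤ p, k divides p!; set t = 1 + p!/k. Then xy^t z has p + (p!/k)·k = p + p! copies of a. Now the a-count is p+p! and (b-count)-1 = (p+p!+1)-1 = p+p!, so i+1 ≠ j fails. So xy^t z = a^{p+p!} b^{p+p!+1} ∉ L.
This contradicts the pumping lemma, so L is not regular.

a^{p+p!} b^{p+p!+1}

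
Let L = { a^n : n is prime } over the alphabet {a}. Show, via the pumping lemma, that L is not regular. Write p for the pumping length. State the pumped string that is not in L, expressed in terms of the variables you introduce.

a^{q(1+k)}

Assume L is regular; let p be its pumping constant.
Let q be a prime with q ≥ p+2 (infinitely many primes exist), and take w = a^q ∈ L with |w| = q ≥ p.
The pumping lemma gives a decomposition w = xyz where |xy| ≤ p and |y| ≥ 1.
Then y = a^k for some k with 1 ≤ k ≤ p.
Since 1 ≤ k ≤ p, |xz| = q-k. Pump with i = q+1: |xy^{q+1}z| = (q-k)+(q+1)k = q+qk = q(1+k), which is composite (both factors ≥ 2). So xy^{q+1}z = a^{q(1+k)} ∉ L.
This contradicts the pumping lemma, so L is not regular.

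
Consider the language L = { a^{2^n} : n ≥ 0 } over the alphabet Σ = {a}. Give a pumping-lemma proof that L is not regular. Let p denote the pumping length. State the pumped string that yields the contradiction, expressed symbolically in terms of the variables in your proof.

Suppose for contradiction that L is regular, and let p be the pumping length.
Take w = a^{2^p} ∈ L with |w| = 2^p ≥ p.
The pumping lemma gives a decomposition w = xyz where |xy| ≤ p and |y| > 0.
Then y = a^k for some k with 1 ≤ k ≤ p.
Pump with i = 2: xy^2z = a^{2^p+k}. Since 1 ≤ k ≤ p < 2^p, we have 2^p < 2^p+k < 2^{p+1}, so 2^p+k is not a power of 2. So xy^2z ∉ L.
This is a contradiction; hence L is not regular.

a^{2^p+k}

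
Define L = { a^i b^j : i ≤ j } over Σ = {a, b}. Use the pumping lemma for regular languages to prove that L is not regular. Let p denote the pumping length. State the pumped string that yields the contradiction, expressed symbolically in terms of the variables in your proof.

a^{p+k} b^p

Toward a contradiction, assume L is regular with pumping length p.
Choose w = a^p b^p ∈ L, with |w| = 2p ≥ p.
By the pumping lemma, w = xyz with |xy| ≤ p and y is nonempty.
The first p characters of w are a's, so xy (and hence y) consists only of a's. Write y = a^k, 1 ≤ k ≤ p.
Consider xy^2z = a^{p+k} b^p. Since k ≥ 1, the a-count p+k exceeds the b-count p, so i ≤ j fails; thus xy^2z ∉ L.
This is a contradiction; hence L is not regular.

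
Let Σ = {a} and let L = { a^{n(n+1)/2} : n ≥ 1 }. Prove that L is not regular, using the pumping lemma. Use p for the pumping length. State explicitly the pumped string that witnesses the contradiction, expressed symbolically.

a^{p(p+1)/2+k}

Toward a contradiction, assume L is regular with pumping length p.
Take w = a^{p(p+1)/2} ∈ L with |w| = p(p+1)/2 ≥ p.
The pumping lemma gives a decomposition w = xyz where |xy| ≤ p and y is nonempty.
Then y = a^k for some k with 1 ≤ k ≤ p.
Pump with i = 2: xy^2z = a^{p(p+1)/2+k}. Since 1 ≤ k ≤ p, p(p+1)/2 < p(p+1)/2+k ≤ p(p+1)/2+p < (p+1)(p+2)/2, so p(p+1)/2+k is strictly between consecutive triangular numbers. So xy^2z ∉ L.
Contradiction. Therefore L is not regular.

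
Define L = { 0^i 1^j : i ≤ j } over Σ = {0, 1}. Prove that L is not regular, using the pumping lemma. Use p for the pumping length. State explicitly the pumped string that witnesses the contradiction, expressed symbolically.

0^{p+k} 1^p

Assume L is regular; let p be its pumping constant.
Choose w = 0^p 1^p ∈ L, with |w| = 2p ≥ p.
By the pumping lemma, w = xyz with |xy| ≤ p and |y| > 0.
The first p characters of w are 0's, so xy (and hence y) consists only of 0's. Write y = 0^k, 1 ≤ k ≤ p.
Consider xy^2z = 0^{p+k} 1^p. Since k ≥ 1, the 0-count p+k exceeds the 1-count p, so i ≤ j fails; thus xy^2z ∉ L.
This is a contradiction; hence L is not regular.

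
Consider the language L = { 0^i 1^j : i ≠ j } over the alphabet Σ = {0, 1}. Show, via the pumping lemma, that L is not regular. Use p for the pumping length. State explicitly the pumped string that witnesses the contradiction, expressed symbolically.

Toward a contradiction, assume L is regular with pumping length p.
Choose w = 0^p 1^{p+p!}. Since p ≠ p+p!, w ∈ L; and |w| ≥ p.
Write w = xyz as guaranteed by the lemma, with |xy| ≤ p and |y| ≥ 1.
The first p characters of w are 0's, so xy (and hence y) consists only of 0's. Write y = 0^k, 1 ≤ k ≤ p.
Since 1 ≤ k ≤ p, k divides p!; set t = 1 + p!/k. Then xy^t z has p + (p!/k)·k = p + p! copies of 0. Now the 0-count equals the 1-count, so i ≠ j fails. So xy^t z = 0^{p+p!} 1^{p+p!} ∉ L.
Contradiction. Therefore L is not regular.

0^{p+p!} 1^{p+p!}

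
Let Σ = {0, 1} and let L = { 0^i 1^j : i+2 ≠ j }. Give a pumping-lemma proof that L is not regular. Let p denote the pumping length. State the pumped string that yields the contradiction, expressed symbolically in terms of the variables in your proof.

0^{p+p!} 1^{p+p!+2}

Assume L is regular. Let p be the pumping length given by the pumping lemma.
Choose w = 0^p 1^{p+p!+2}. Since p ≠ (p+p!+2)-2 = p+p!, w ∈ L; and |w| ≥ p.
Write w = xyz as guaranteed by the lemma, with |xy| ≤ p and |y| > 0.
The first p characters of w are 0's, so xy (and hence y) consists only of 0's. Write y = 0^k, 1 ≤ k ≤ p.
Since 1 ≤ k ≤ p, k divides p!; set t = 1 + p!/k. Then xy^t z has p + (p!/k)·k = p + p! copies of 0. Now the 0-count is p+p! and (1-count)-2 = (p+p!+2)-2 = p+p!, so i+2 ≠ j fails. So xy^t z = 0^{p+p!} 1^{p+p!+2} ∉ L.
This contradicts the pumping lemma, so L is not regular.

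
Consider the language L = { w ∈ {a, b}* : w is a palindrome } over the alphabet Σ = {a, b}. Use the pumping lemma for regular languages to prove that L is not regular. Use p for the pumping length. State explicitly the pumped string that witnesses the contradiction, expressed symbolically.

Suppose for contradiction that L is regular, and let p be the pumping length.
Take w = a^p b a^p, a palindrome of length 2p+1 ≥ p.
By the pumping lemma, w = xyz with |xy| ≤ p and |y| ≥ 1.
The first p characters of w are a's, so xy (and hence y) consists only of a's. Write y = a^k, 1 ≤ k ≤ p.
Pump with i = 2: xy^2z = a^{p+k} b a^p. Its reverse is a^p b a^{p+k}, which differs from xy^2z since k ≥ 1. So xy^2z is not a palindrome and xy^2z ∉ L.
This is a contradiction; hence L is not regular.

a^{p+k} b a^p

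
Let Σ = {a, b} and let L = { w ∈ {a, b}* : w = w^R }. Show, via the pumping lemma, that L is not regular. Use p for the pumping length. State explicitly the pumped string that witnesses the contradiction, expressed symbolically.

a^{p+k} b a^p

Suppose for contradiction that L is regular, and let p be the pumping length.
Take w = a^p b a^p, a palindrome of length 2p+1 ≥ p.
The pumping lemma gives a decomposition w = xyz where |xy| ≤ p and |y| > 0.
Because |xy| ≤ p and w begins with p copies of a, we have y = a^k with 1 ≤ k ≤ p.
Pump with i = 2: xy^2z = a^{p+k} b a^p. Its reverse is a^p b a^{p+k}, which differs from xy^2z since k ≥ 1. So xy^2z is not a palindrome and xy^2z ∉ L.
This is a contradiction; hence L is not regular.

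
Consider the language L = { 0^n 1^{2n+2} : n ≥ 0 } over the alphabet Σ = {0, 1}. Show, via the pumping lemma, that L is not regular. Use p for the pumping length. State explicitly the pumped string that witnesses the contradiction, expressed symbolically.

Toward a contradiction, assume L is regular with pumping length p.
Choose w = 0^p 1^{2p+2}, which is in L with |w| = 3p+2 ≥ p.
By the pumping lemma, w = xyz with |xy| ≤ p and |y| > 0.
Because |xy| ≤ p and w begins with p copies of 0, we have y = 0^k with 1 ≤ k ≤ p.
Pump with i = 2: xy^2z = 0^{p+k} 1^{2p+2}. For this to lie in L we would need 2p+2 = 2(p+k)+2, which forces k = 0. But k ≥ 1, so xy^2z ∉ L.
This contradicts the pumping lemma, so L is not regular.

0^{p+k} 1^{2p+2}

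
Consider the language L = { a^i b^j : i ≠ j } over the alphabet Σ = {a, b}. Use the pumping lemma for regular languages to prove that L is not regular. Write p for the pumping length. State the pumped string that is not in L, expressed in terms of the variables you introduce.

Suppose for contradiction that L is regular, and let p be the pumping length.
Choose w = a^p b^{p+p!}. Since p ≠ p+p!, w ∈ L; and |w| ≥ p.
Write w = xyz as guaranteed by the lemma, with |xy| ≤ p and |y| > 0.
Because |xy| ≤ p and w begins with p copies of a, we have y = a^k with 1 ≤ k ≤ p.
Since 1 ≤ k ≤ p, k divides p!; set t = 1 + p!/k. Then xy^t z has p + (p!/k)·k = p + p! copies of a. Now the a-count equals the b-count, so i ≠ j fails. So xy^t z = a^{p+p!} b^{p+p!} ∉ L.
This contradicts the pumping lemma, so L is not regular.

a^{p+p!} b^{p+p!}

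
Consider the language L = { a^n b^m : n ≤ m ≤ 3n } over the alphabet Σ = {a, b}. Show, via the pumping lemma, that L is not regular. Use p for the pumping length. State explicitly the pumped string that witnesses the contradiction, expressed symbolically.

Toward a contradiction, assume L is regular with pumping length p.
Take w = a^p b^p ∈ L (since p ≤ p ≤ 3p), with |w| = 2p ≥ p.
Write w = xyz as guaranteed by the lemma, with |xy| ≤ p and y is nonempty.
Since the first p symbols of w are all a's and |xy| ≤ p, y lies entirely in the leading a-block: y = a^k for some k with 1 ≤ k ≤ p.
Pump with i = 2: xy^2z = a^{p+k} b^p. Now n = p+k > p = m, so the condition n ≤ m fails. Thus xy^2z ∉ L.
Contradiction. Therefore L is not regular.

a^{p+k} b^p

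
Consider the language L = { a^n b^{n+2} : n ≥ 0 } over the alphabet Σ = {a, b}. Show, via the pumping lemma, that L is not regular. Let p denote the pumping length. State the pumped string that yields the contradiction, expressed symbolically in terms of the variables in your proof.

a^{p+k} b^{p+2}

Assume L is regular; let p be its pumping constant.
Choose w = a^p b^{p+2}, which is in L with |w| = 2p+2 ≥ p.
The pumping lemma gives a decomposition w = xyz where |xy| ≤ p and y is nonempty.
The first p characters of w are a's, so xy (and hence y) consists only of a's. Write y = a^k, 1 ≤ k ≤ p.
Pump with i = 2: xy^2z = a^{p+k} b^{p+2}. For this to lie in L we would need p+2 = (p+k)+2, which forces k = 0. But k ≥ 1, so xy^2z ∉ L.
This is a contradiction; hence L is not regular.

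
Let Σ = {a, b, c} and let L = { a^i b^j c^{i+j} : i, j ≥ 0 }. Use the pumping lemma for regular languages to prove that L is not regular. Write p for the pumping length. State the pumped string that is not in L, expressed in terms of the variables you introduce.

a^{p+k} b^p c^{2p}

Assume L is regular; let p be its pumping constant.
Take w = a^p b^p c^{2p} ∈ L (with i=j=p, i+j=2p), |w| = 4p ≥ p.
By the pumping lemma, w = xyz with |xy| ≤ p and y is nonempty.
The first p characters of w are a's, so xy (and hence y) consists only of a's. Write y = a^k, 1 ≤ k ≤ p.
Consider xy^2z = a^{p+k} b^p c^{2p}. Now the a- and b-counts sum to 2p+k, but the c-count is 2p ≠ 2p+k. So xy^2z ∉ L.
This is a contradiction; hence L is not regular.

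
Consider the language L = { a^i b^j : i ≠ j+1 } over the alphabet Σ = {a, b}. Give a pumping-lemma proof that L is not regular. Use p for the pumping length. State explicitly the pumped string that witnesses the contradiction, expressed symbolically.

a^{p+p!} b^{p+p!-1}

Assume L is regular. Let p be the pumping length given by the pumping lemma.
Choose w = a^p b^{p+p!-1}. Since p ≠ (p+p!-1)+1 = p+p!, w ∈ L; and |w| ≥ p.
By the pumping lemma, w = xyz with |xy| ≤ p and y is nonempty.
Since the first p symbols of w are all a's and |xy| ≤ p, y lies entirely in the leading a-block: y = a^k for some k with 1 ≤ k ≤ p.
Since 1 ≤ k ≤ p, k divides p!; set t = 1 + p!/k. Then xy^t z has p + (p!/k)·k = p + p! copies of a. Now the a-count is p+p! and (b-count)+1 = (p+p!-1)+1 = p+p!, so i ≠ j+1 fails. So xy^t z = a^{p+p!} b^{p+p!-1} ∉ L.
This contradicts the pumping lemma, so L is not regular.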